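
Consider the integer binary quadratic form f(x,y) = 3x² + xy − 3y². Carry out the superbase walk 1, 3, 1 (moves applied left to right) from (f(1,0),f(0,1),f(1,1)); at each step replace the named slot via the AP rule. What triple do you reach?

start (3,-3,1) = (f(1,0),f(0,1),f(1,1))
replace slot 1: 2·((-3)+1) − 3 = -7 → (-7,-3,1)
replace slot 3: 2·((-7)+(-3)) − 1 = -21 → (-7,-3,-21)
replace slot 1: 2·((-3)+(-21)) − (-7) = -41 → (-41,-3,-21)

-41,-3,-21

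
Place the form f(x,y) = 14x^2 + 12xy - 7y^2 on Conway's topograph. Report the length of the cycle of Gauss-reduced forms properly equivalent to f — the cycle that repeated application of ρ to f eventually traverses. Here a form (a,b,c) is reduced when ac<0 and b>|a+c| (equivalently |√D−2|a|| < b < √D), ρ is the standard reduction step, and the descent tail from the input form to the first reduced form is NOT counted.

D = 536, ⌊√D⌋ = 23
river: ρ → (-7,16,10)
river: ρ → (10,4,-13)
river: ρ → (-13,22,1)
river: ρ → (1,22,-13)
river: ρ → (-13,4,10)
river: ρ → (10,16,-7)
river: ρ → (-7,12,14)
river: ρ → (14,16,-5)
river: ρ → (-5,14,17)
river: ρ → (17,20,-2)
river: ρ → (-2,20,17)
river: ρ → (17,14,-5)
river: ρ → (-5,16,14)
river: ρ → (14,12,-7)
ρ-cycle length = 14 (tail of 0 descent steps not counted)

14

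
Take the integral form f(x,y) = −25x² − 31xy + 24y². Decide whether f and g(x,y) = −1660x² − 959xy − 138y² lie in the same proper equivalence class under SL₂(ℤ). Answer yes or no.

D₁ = 3361, D₂ = 3361
river cycle of f (length 178): (24, 31, -25), (-25, 19, 30), (30, 41, -14), (-14, 43, 27), (27, 11, -30), (-30, 49, 8), (8, 47, -36), (-36, 25, 19), (19, 51, -10), (-10, 49, 24), … (168 more)
river cycle of g (length 178): (-25, 19, 30), (30, 41, -14), (-14, 43, 27), (27, 11, -30), (-30, 49, 8), (8, 47, -36), (-36, 25, 19), (19, 51, -10), (-10, 49, 24), (24, 47, -12), … (168 more)
cycles coincide ⇒ equivalent

yes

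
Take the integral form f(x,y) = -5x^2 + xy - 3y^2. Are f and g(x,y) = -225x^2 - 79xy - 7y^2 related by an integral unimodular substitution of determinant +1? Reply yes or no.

D₁ = -59, D₂ = -59
f is negative-definite; reduce −f:
−f: flip: (5,-1,3)→(3,1,5)
−f: reduced (well bottom): (3,1,5) with a≤c, −a<b≤a
flip sign back: reduced form of f is (-3,-1,-5)
g is negative-definite; reduce −g:
−g: flip: (225,79,7)→(7,-79,225)
−g: translate: b→5 (≡-79 mod 14), so (7,-79,225)→(7,5,3)
−g: flip: (7,5,3)→(3,-5,7)
−g: translate: b→1 (≡-5 mod 6), so (3,-5,7)→(3,1,5)
−g: reduced (well bottom): (3,1,5) with a≤c, −a<b≤a
flip sign back: reduced form of g is (-3,-1,-5)
reduced forms (-3, -1, -5) vs (-3, -1, -5) ⇒ equivalent

yes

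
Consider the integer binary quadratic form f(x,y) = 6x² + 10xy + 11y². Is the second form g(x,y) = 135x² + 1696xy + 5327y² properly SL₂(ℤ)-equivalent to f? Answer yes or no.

D₁ = -164, D₂ = -164
f: translate: b→-2 (≡10 mod 12), so (6,10,11)→(6,-2,7)
f: reduced (well bottom): (6,-2,7) with a≤c, −a<b≤a
g: translate: b→76 (≡1696 mod 270), so (135,1696,5327)→(135,76,11)
g: flip: (135,76,11)→(11,-76,135)
g: translate: b→-10 (≡-76 mod 22), so (11,-76,135)→(11,-10,6)
g: flip: (11,-10,6)→(6,10,11)
g: translate: b→-2 (≡10 mod 12), so (6,10,11)→(6,-2,7)
g: reduced (well bottom): (6,-2,7) with a≤c, −a<b≤a
reduced forms (6, -2, 7) vs (6, -2, 7) ⇒ equivalent

yes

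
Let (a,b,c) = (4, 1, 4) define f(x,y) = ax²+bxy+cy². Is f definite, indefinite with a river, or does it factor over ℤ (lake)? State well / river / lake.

D = b²−4ac = 1² − 4·4·4 = -63
D < 0 ⇒ definite ⇒ every region one sign ⇒ single well

well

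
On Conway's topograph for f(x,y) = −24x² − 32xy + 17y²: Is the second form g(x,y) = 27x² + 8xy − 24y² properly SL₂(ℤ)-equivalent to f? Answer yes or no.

D₁ = 2656, D₂ = 2656
river cycle of f (length 22): (17, 32, -24), (-24, 16, 25), (25, 34, -15), (-15, 26, 33), (33, 40, -8), (-8, 40, 33), (33, 26, -15), (-15, 34, 25), (25, 16, -24), (-24, 32, 17), … (12 more)
river cycle of g (length 18): (-24, 40, 11), (11, 48, -8), (-8, 48, 11), (11, 40, -24), (-24, 8, 27), (27, 46, -5), (-5, 44, 36), (36, 28, -13), (-13, 50, 3), (3, 46, -45), … (8 more)
cycles differ ⇒ inequivalent

no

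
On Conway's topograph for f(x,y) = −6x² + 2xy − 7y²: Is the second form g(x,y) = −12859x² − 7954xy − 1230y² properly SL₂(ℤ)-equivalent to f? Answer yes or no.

D₁ = -164, D₂ = -164
f is negative-definite; reduce −f:
−f: reduced (well bottom): (6,-2,7) with a≤c, −a<b≤a
flip sign back: reduced form of f is (-6,2,-7)
g is negative-definite; reduce −g:
−g: flip: (12859,7954,1230)→(1230,-7954,12859)
−g: translate: b→-574 (≡-7954 mod 2460), so (1230,-7954,12859)→(1230,-574,67)
−g: flip: (1230,-574,67)→(67,574,1230)
−g: translate: b→38 (≡574 mod 134), so (67,574,1230)→(67,38,6)
−g: flip: (67,38,6)→(6,-38,67)
−g: translate: b→-2 (≡-38 mod 12), so (6,-38,67)→(6,-2,7)
−g: reduced (well bottom): (6,-2,7) with a≤c, −a<b≤a
flip sign back: reduced form of g is (-6,2,-7)
reduced forms (-6, 2, -7) vs (-6, 2, -7) ⇒ equivalent

yes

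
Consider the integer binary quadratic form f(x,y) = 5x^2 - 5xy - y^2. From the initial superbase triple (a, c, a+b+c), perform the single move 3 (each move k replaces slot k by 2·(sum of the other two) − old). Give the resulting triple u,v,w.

start (5,-1,-1) = (f(1,0),f(0,1),f(1,1))
replace slot 3: 2·(5+(-1)) − (-1) = 9 → (5,-1,9)

5,-1,9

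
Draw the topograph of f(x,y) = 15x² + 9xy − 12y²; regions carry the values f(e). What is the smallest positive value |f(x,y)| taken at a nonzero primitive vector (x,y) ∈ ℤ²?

river: ρ → (-12,15,12)
river: ρ → (12,9,-15)
river: ρ → (-15,21,6)
river: ρ → (6,27,-3)
river: ρ → (-3,27,6)
river: ρ → (6,21,-15)
river: ρ → (-15,9,12)
river: ρ → (12,15,-12)
river: ρ → (-12,9,15)
river: ρ → (15,21,-6)
river: ρ → (-6,27,3)
river: ρ → (3,27,-6)
river: ρ → (-6,21,15)
river: ρ → (15,9,-12)
closes: descent 0, river 14
min |a| on river = 3

3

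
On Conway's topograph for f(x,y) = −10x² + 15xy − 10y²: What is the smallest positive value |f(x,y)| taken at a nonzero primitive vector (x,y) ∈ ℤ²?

translate: b→5 (≡-15 mod 20), so (10,-15,10)→(10,5,5)
flip: (10,5,5)→(5,-5,10)
translate: b→5 (≡-5 mod 10), so (5,-5,10)→(5,5,10)
reduced (well bottom): (5,5,10) with a≤c, −a<b≤a
well minimum |f| = |-5| = 5 (negative-definite)

5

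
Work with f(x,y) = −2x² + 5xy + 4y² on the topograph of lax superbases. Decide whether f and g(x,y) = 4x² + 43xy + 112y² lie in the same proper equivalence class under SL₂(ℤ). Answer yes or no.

D₁ = 57, D₂ = 57
river cycle of f (length 6): (4, 3, -3), (-3, 3, 4), (4, 5, -2), (-2, 7, 1), (1, 7, -2), (-2, 5, 4)
river cycle of g (length 6): (4, 3, -3), (-3, 3, 4), (4, 5, -2), (-2, 7, 1), (1, 7, -2), (-2, 5, 4)
cycles coincide ⇒ equivalent

yes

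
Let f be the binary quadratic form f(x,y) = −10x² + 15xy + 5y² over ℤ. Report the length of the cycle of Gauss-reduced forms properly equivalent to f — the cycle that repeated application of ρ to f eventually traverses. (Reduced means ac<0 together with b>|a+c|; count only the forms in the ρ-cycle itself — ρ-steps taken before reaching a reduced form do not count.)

D = 425, ⌊√D⌋ = 20
river: ρ → (5,15,-10)
river: ρ → (-10,5,10)
river: ρ → (10,15,-5)
river: ρ → (-5,15,10)
river: ρ → (10,5,-10)
river: ρ → (-10,15,5)
ρ-cycle length = 6 (tail of 0 descent steps not counted)

6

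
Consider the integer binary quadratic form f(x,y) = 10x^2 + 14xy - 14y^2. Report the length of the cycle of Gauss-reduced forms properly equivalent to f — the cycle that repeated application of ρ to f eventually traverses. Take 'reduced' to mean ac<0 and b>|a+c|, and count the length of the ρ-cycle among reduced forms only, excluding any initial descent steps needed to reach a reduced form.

D = 756, ⌊√D⌋ = 27
river: ρ → (-14,14,10)
river: ρ → (10,26,-2)
river: ρ → (-2,26,10)
river: ρ → (10,14,-14)
ρ-cycle length = 4 (tail of 0 descent steps not counted)

4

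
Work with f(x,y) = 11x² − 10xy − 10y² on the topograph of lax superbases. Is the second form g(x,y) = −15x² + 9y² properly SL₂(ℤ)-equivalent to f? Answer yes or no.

D₁ = 540, D₂ = 540
river cycle of f (length 8): (-10, 10, 11), (11, 12, -9), (-9, 6, 14), (14, 22, -1), (-1, 22, 14), (14, 6, -9), (-9, 12, 11), (11, 10, -10)
river cycle of g (length 2): (9, 18, -6), (-6, 18, 9)
cycles differ ⇒ inequivalent

no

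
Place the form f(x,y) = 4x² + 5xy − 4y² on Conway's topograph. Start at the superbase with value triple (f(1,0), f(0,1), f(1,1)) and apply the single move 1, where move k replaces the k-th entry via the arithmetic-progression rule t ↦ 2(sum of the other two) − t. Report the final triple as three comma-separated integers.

start (4,-4,5) = (f(1,0),f(0,1),f(1,1))
replace slot 1: 2·((-4)+5) − 4 = -2 → (-2,-4,5)

-2,-4,5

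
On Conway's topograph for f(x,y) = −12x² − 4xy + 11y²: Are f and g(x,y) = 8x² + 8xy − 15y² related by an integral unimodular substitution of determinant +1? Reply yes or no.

D₁ = 544, D₂ = 544
river cycle of f (length 4): (11, 4, -12), (-12, 20, 3), (3, 22, -5), (-5, 18, 11)
river cycle of g (length 4): (-15, 22, 1), (1, 22, -15), (-15, 8, 8), (8, 8, -15)
cycles differ ⇒ inequivalent

no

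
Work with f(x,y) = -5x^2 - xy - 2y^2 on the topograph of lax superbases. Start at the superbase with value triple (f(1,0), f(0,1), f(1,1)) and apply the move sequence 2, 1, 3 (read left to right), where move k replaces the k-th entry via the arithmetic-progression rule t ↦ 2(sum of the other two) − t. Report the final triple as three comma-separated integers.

start (-5,-2,-8) = (f(1,0),f(0,1),f(1,1))
replace slot 2: 2·((-5)+(-8)) − (-2) = -24 → (-5,-24,-8)
replace slot 1: 2·((-24)+(-8)) − (-5) = -59 → (-59,-24,-8)
replace slot 3: 2·((-59)+(-24)) − (-8) = -158 → (-59,-24,-158)

-59,-24,-158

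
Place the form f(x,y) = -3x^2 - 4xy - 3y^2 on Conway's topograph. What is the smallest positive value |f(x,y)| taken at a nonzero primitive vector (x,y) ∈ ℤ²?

translate: b→-2 (≡4 mod 6), so (3,4,3)→(3,-2,2)
flip: (3,-2,2)→(2,2,3)
reduced (well bottom): (2,2,3) with a≤c, −a<b≤a
well minimum |f| = |-2| = 2 (negative-definite)

2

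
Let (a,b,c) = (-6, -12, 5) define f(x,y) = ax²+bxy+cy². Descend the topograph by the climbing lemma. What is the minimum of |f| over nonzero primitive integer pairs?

descent: ρ → (5,12,-6)  [lands on river]
river: ρ → (-6,12,5)
river: ρ → (5,8,-10)
river: ρ → (-10,12,3)
river: ρ → (3,12,-10)
river: ρ → (-10,8,5)
closes: descent 1, river 6
min |a| on river = 3

3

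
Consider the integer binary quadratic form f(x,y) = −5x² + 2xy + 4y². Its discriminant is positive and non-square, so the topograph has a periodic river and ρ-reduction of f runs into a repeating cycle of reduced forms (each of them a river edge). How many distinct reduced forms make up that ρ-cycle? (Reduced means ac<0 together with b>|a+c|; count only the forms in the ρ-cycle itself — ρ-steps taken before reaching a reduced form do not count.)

D = 84, ⌊√D⌋ = 9
river: ρ → (4,6,-3)
river: ρ → (-3,6,4)
river: ρ → (4,2,-5)
river: ρ → (-5,8,1)
river: ρ → (1,8,-5)
river: ρ → (-5,2,4)
ρ-cycle length = 6 (tail of 0 descent steps not counted)

6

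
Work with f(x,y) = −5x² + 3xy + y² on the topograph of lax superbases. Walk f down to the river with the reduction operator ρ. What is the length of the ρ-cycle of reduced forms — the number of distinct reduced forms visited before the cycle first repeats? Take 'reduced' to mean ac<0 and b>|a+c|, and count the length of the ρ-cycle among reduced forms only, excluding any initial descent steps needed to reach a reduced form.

D = 29, ⌊√D⌋ = 5
descent: ρ → (1,5,-1)  [lands on river]
river: ρ → (-1,5,1)
ρ-cycle length = 2 (tail of 1 descent step not counted)

2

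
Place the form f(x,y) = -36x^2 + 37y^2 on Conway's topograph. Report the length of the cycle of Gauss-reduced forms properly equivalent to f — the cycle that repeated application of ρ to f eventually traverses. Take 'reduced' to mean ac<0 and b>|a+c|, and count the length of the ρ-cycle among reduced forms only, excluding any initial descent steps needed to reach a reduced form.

D = 5328, ⌊√D⌋ = 72
descent: ρ → (37,0,-36)
descent: ρ → (-36,72,1)  [lands on river]
river: ρ → (1,72,-36)
ρ-cycle length = 2 (tail of 2 descent steps not counted)

2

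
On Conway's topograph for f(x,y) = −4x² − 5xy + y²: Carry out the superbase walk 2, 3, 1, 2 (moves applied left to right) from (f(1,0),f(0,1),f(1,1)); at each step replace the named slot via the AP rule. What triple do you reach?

start (-4,1,-8) = (f(1,0),f(0,1),f(1,1))
replace slot 2: 2·((-4)+(-8)) − 1 = -25 → (-4,-25,-8)
replace slot 3: 2·((-4)+(-25)) − (-8) = -50 → (-4,-25,-50)
replace slot 1: 2·((-25)+(-50)) − (-4) = -146 → (-146,-25,-50)
replace slot 2: 2·((-146)+(-50)) − (-25) = -367 → (-146,-367,-50)

-146,-367,-50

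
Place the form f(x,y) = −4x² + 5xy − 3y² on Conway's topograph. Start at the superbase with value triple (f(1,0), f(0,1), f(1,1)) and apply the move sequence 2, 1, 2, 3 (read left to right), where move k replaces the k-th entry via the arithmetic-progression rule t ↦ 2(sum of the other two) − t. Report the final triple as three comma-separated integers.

start (-4,-3,-2) = (f(1,0),f(0,1),f(1,1))
replace slot 2: 2·((-4)+(-2)) − (-3) = -9 → (-4,-9,-2)
replace slot 1: 2·((-9)+(-2)) − (-4) = -18 → (-18,-9,-2)
replace slot 2: 2·((-18)+(-2)) − (-9) = -31 → (-18,-31,-2)
replace slot 3: 2·((-18)+(-31)) − (-2) = -96 → (-18,-31,-96)

-18,-31,-96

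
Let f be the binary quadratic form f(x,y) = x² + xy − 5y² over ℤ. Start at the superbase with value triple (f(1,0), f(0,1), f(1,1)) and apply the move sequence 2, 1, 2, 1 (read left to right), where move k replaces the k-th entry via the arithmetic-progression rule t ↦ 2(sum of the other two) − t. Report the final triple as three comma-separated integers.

start (1,-5,-3) = (f(1,0),f(0,1),f(1,1))
replace slot 2: 2·(1+(-3)) − (-5) = 1 → (1,1,-3)
replace slot 1: 2·(1+(-3)) − 1 = -5 → (-5,1,-3)
replace slot 2: 2·((-5)+(-3)) − 1 = -17 → (-5,-17,-3)
replace slot 1: 2·((-17)+(-3)) − (-5) = -35 → (-35,-17,-3)

-35,-17,-3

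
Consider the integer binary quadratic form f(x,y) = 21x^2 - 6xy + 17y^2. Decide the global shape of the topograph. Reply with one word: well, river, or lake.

D = b²−4ac = (-6)² − 4·21·17 = -1392
D < 0 ⇒ definite ⇒ every region one sign ⇒ single well

well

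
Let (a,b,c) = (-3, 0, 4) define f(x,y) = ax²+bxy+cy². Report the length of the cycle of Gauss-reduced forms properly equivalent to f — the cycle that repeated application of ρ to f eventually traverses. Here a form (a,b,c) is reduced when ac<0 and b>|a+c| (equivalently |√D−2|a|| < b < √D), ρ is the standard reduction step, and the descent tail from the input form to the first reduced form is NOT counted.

D = 48, ⌊√D⌋ = 6
descent: ρ → (4,0,-3)
descent: ρ → (-3,6,1)  [lands on river]
river: ρ → (1,6,-3)
ρ-cycle length = 2 (tail of 2 descent steps not counted)

2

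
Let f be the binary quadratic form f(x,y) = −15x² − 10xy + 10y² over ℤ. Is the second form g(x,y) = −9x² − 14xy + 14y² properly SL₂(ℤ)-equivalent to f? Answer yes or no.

D₁ = 700, D₂ = 700
river cycle of f (length 4): (10, 10, -15), (-15, 20, 5), (5, 20, -15), (-15, 10, 10)
river cycle of g (length 6): (14, 14, -9), (-9, 22, 6), (6, 26, -1), (-1, 26, 6), (6, 22, -9), (-9, 14, 14)
cycles differ ⇒ inequivalent

no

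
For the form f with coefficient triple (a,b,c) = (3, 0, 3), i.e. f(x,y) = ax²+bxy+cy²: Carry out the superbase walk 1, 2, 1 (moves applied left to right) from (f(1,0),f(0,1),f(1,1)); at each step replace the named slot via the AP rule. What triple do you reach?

start (3,3,6) = (f(1,0),f(0,1),f(1,1))
replace slot 1: 2·(3+6) − 3 = 15 → (15,3,6)
replace slot 2: 2·(15+6) − 3 = 39 → (15,39,6)
replace slot 1: 2·(39+6) − 15 = 75 → (75,39,6)

75,39,6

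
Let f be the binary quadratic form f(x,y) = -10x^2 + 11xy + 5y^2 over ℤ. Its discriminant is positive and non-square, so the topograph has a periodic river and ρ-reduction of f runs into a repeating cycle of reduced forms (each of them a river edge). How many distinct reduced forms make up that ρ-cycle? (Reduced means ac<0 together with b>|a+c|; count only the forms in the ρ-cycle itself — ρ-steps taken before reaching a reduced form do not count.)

D = 321, ⌊√D⌋ = 17
river: ρ → (5,9,-12)
river: ρ → (-12,15,2)
river: ρ → (2,17,-4)
river: ρ → (-4,15,6)
river: ρ → (6,9,-10)
river: ρ → (-10,11,5)
ρ-cycle length = 6 (tail of 0 descent steps not counted)

6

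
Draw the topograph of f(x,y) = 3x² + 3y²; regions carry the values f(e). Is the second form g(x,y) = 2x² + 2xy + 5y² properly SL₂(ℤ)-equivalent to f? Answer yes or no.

D₁ = -36, D₂ = -36
f: reduced (well bottom): (3,0,3) with a≤c, −a<b≤a
g: reduced (well bottom): (2,2,5) with a≤c, −a<b≤a
reduced forms (3, 0, 3) vs (2, 2, 5) ⇒ inequivalent

no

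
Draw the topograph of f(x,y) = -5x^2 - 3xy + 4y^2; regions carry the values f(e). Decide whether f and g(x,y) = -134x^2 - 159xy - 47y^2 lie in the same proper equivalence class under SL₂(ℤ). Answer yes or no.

D₁ = 89, D₂ = 89
river cycle of f (length 14): (4, 3, -5), (-5, 7, 2), (2, 9, -1), (-1, 9, 2), (2, 7, -5), (-5, 3, 4), (4, 5, -4), (-4, 3, 5), (5, 7, -2), (-2, 9, 1), … (4 more)
river cycle of g (length 14): (-4, 5, 4), (4, 3, -5), (-5, 7, 2), (2, 9, -1), (-1, 9, 2), (2, 7, -5), (-5, 3, 4), (4, 5, -4), (-4, 3, 5), (5, 7, -2), … (4 more)
cycles coincide ⇒ equivalent

yes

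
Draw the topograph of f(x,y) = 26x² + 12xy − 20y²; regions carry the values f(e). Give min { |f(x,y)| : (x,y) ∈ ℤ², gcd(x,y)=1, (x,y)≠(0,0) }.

river: ρ → (-20,28,18)
river: ρ → (18,44,-4)
river: ρ → (-4,44,18)
river: ρ → (18,28,-20)
river: ρ → (-20,12,26)
river: ρ → (26,40,-6)
river: ρ → (-6,44,12)
river: ρ → (12,28,-30)
river: ρ → (-30,32,10)
river: ρ → (10,28,-36)
river: ρ → (-36,44,2)
river: ρ → (2,44,-36)
river: ρ → (-36,28,10)
river: ρ → (10,32,-30)
river: ρ → (-30,28,12)
river: ρ → (12,44,-6)
river: ρ → (-6,40,26)
river: ρ → (26,12,-20)
closes: descent 0, river 18
min |a| on river = 2

2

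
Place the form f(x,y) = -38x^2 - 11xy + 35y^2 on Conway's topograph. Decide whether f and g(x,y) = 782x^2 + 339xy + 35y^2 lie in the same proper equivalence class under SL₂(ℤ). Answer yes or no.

D₁ = 5441, D₂ = 5441
river cycle of f (length 130): (35, 11, -38), (-38, 65, 8), (8, 63, -46), (-46, 29, 25), (25, 71, -4), (-4, 73, 7), (7, 67, -34), (-34, 69, 5), (5, 71, -20), (-20, 49, 38), … (120 more)
river cycle of g (length 130): (35, 11, -38), (-38, 65, 8), (8, 63, -46), (-46, 29, 25), (25, 71, -4), (-4, 73, 7), (7, 67, -34), (-34, 69, 5), (5, 71, -20), (-20, 49, 38), … (120 more)
cycles coincide ⇒ equivalent

yes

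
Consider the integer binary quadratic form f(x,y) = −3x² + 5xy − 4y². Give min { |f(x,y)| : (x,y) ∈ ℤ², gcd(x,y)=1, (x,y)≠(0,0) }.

translate: b→1 (≡-5 mod 6), so (3,-5,4)→(3,1,2)
flip: (3,1,2)→(2,-1,3)
reduced (well bottom): (2,-1,3) with a≤c, −a<b≤a
well minimum |f| = |-2| = 2 (negative-definite)

2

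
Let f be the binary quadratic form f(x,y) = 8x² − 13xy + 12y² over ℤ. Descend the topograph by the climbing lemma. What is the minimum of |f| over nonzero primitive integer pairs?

translate: b→3 (≡-13 mod 16), so (8,-13,12)→(8,3,7)
flip: (8,3,7)→(7,-3,8)
reduced (well bottom): (7,-3,8) with a≤c, −a<b≤a
well minimum = a = 7

7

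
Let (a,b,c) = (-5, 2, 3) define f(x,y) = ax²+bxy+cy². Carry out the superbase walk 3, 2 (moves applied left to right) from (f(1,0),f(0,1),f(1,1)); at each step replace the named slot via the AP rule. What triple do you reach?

start (-5,3,0) = (f(1,0),f(0,1),f(1,1))
replace slot 3: 2·((-5)+3) − 0 = -4 → (-5,3,-4)
replace slot 2: 2·((-5)+(-4)) − 3 = -21 → (-5,-21,-4)

-5,-21,-4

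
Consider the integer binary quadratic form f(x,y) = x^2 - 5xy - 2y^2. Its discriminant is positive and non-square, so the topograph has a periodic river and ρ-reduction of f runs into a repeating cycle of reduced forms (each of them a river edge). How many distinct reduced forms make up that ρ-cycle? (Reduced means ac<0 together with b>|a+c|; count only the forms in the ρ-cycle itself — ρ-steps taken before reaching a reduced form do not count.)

D = 33, ⌊√D⌋ = 5
descent: ρ → (-2,5,1)  [lands on river]
river: ρ → (1,5,-2)
river: ρ → (-2,3,3)
river: ρ → (3,3,-2)
ρ-cycle length = 4 (tail of 1 descent step not counted)

4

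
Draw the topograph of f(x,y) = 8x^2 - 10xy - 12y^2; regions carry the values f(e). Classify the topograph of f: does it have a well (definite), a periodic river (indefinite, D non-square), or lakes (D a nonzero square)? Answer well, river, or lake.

D = b²−4ac = (-10)² − 4·8·(-12) = 484
D = 22² is a perfect square ⇒ form factors over ℤ ⇒ lakes

lake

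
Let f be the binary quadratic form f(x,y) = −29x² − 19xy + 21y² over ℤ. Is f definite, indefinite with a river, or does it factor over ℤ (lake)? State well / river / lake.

D = b²−4ac = (-19)² − 4·(-29)·21 = 2797
D > 0 non-square ⇒ indefinite ⇒ periodic river

river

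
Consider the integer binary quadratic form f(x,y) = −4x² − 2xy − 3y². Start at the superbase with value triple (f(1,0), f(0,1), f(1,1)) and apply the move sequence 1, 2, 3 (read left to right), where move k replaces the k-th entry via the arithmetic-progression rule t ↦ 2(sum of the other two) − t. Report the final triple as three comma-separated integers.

start (-4,-3,-9) = (f(1,0),f(0,1),f(1,1))
replace slot 1: 2·((-3)+(-9)) − (-4) = -20 → (-20,-3,-9)
replace slot 2: 2·((-20)+(-9)) − (-3) = -55 → (-20,-55,-9)
replace slot 3: 2·((-20)+(-55)) − (-9) = -141 → (-20,-55,-141)

-20,-55,-141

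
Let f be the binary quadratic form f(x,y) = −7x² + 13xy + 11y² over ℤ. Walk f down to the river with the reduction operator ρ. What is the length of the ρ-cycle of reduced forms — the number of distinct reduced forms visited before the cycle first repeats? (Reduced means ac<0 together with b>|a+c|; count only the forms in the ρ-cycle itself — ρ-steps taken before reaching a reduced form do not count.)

D = 477, ⌊√D⌋ = 21
river: ρ → (11,9,-9)
river: ρ → (-9,9,11)
river: ρ → (11,13,-7)
river: ρ → (-7,15,9)
river: ρ → (9,21,-1)
river: ρ → (-1,21,9)
river: ρ → (9,15,-7)
river: ρ → (-7,13,11)
ρ-cycle length = 8 (tail of 0 descent steps not counted)

8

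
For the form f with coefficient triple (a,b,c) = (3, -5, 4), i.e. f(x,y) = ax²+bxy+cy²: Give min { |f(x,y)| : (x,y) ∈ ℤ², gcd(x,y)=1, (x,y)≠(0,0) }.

translate: b→1 (≡-5 mod 6), so (3,-5,4)→(3,1,2)
flip: (3,1,2)→(2,-1,3)
reduced (well bottom): (2,-1,3) with a≤c, −a<b≤a
well minimum = a = 2

2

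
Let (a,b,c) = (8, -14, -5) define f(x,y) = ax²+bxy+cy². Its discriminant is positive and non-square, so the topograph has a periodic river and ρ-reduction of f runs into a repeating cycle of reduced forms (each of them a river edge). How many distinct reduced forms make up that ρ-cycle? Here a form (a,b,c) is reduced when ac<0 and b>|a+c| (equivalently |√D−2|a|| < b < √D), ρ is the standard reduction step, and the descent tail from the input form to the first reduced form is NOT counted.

D = 356, ⌊√D⌋ = 18
descent: ρ → (-5,14,8)  [lands on river]
river: ρ → (8,18,-1)
river: ρ → (-1,18,8)
river: ρ → (8,14,-5)
river: ρ → (-5,16,5)
river: ρ → (5,14,-8)
river: ρ → (-8,18,1)
river: ρ → (1,18,-8)
river: ρ → (-8,14,5)
river: ρ → (5,16,-5)
ρ-cycle length = 10 (tail of 1 descent step not counted)

10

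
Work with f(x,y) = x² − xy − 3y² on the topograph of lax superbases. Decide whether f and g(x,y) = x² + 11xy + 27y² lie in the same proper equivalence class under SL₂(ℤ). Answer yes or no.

D₁ = 13, D₂ = 13
river cycle of f (length 2): (1, 3, -1), (-1, 3, 1)
river cycle of g (length 2): (1, 3, -1), (-1, 3, 1)
cycles coincide ⇒ equivalent

yes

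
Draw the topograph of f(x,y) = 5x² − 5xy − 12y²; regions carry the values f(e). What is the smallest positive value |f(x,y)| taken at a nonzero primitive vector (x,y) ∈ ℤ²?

descent: ρ → (-12,5,5)
descent: ρ → (5,15,-2)  [lands on river]
river: ρ → (-2,13,12)
river: ρ → (12,11,-3)
river: ρ → (-3,13,8)
river: ρ → (8,3,-8)
river: ρ → (-8,13,3)
river: ρ → (3,11,-12)
river: ρ → (-12,13,2)
river: ρ → (2,15,-5)
river: ρ → (-5,15,2)
river: ρ → (2,13,-12)
river: ρ → (-12,11,3)
river: ρ → (3,13,-8)
river: ρ → (-8,3,8)
river: ρ → (8,13,-3)
river: ρ → (-3,11,12)
river: ρ → (12,13,-2)
river: ρ → (-2,15,5)
closes: descent 2, river 18
min |a| on river = 2

2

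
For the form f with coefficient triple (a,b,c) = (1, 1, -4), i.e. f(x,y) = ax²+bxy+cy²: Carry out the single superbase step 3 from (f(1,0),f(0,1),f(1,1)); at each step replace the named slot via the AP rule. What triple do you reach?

start (1,-4,-2) = (f(1,0),f(0,1),f(1,1))
replace slot 3: 2·(1+(-4)) − (-2) = -4 → (1,-4,-4)

1,-4,-4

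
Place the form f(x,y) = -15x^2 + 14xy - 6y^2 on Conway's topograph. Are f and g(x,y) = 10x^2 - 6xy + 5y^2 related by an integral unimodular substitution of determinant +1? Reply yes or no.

D₁ = -164, D₂ = -164
f is negative-definite; reduce −f:
−f: flip: (15,-14,6)→(6,14,15)
−f: translate: b→2 (≡14 mod 12), so (6,14,15)→(6,2,7)
−f: reduced (well bottom): (6,2,7) with a≤c, −a<b≤a
flip sign back: reduced form of f is (-6,-2,-7)
g: flip: (10,-6,5)→(5,6,10)
g: translate: b→-4 (≡6 mod 10), so (5,6,10)→(5,-4,9)
g: reduced (well bottom): (5,-4,9) with a≤c, −a<b≤a
reduced forms (-6, -2, -7) vs (5, -4, 9) ⇒ inequivalent

no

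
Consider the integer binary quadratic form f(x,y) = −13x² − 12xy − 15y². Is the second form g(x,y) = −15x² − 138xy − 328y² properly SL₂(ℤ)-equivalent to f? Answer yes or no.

D₁ = -636, D₂ = -636
f is negative-definite; reduce −f:
−f: reduced (well bottom): (13,12,15) with a≤c, −a<b≤a
flip sign back: reduced form of f is (-13,-12,-15)
g is negative-definite; reduce −g:
−g: translate: b→-12 (≡138 mod 30), so (15,138,328)→(15,-12,13)
−g: flip: (15,-12,13)→(13,12,15)
−g: reduced (well bottom): (13,12,15) with a≤c, −a<b≤a
flip sign back: reduced form of g is (-13,-12,-15)
reduced forms (-13, -12, -15) vs (-13, -12, -15) ⇒ equivalent

yes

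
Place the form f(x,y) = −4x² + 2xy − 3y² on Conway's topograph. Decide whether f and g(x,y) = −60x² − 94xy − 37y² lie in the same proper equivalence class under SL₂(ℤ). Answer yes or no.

D₁ = -44, D₂ = -44
f is negative-definite; reduce −f:
−f: flip: (4,-2,3)→(3,2,4)
−f: reduced (well bottom): (3,2,4) with a≤c, −a<b≤a
flip sign back: reduced form of f is (-3,-2,-4)
g is negative-definite; reduce −g:
−g: translate: b→-26 (≡94 mod 120), so (60,94,37)→(60,-26,3)
−g: flip: (60,-26,3)→(3,26,60)
−g: translate: b→2 (≡26 mod 6), so (3,26,60)→(3,2,4)
−g: reduced (well bottom): (3,2,4) with a≤c, −a<b≤a
flip sign back: reduced form of g is (-3,-2,-4)
reduced forms (-3, -2, -4) vs (-3, -2, -4) ⇒ equivalent

yes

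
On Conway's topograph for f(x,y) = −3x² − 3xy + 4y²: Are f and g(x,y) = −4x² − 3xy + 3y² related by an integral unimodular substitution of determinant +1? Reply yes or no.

D₁ = 57, D₂ = 57
river cycle of f (length 6): (4, 3, -3), (-3, 3, 4), (4, 5, -2), (-2, 7, 1), (1, 7, -2), (-2, 5, 4)
river cycle of g (length 6): (3, 3, -4), (-4, 5, 2), (2, 7, -1), (-1, 7, 2), (2, 5, -4), (-4, 3, 3)
cycles differ ⇒ inequivalent

no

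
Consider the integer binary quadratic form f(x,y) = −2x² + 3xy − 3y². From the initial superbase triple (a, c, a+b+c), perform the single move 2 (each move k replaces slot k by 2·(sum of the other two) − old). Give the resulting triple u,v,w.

start (-2,-3,-2) = (f(1,0),f(0,1),f(1,1))
replace slot 2: 2·((-2)+(-2)) − (-3) = -5 → (-2,-5,-2)

-2,-5,-2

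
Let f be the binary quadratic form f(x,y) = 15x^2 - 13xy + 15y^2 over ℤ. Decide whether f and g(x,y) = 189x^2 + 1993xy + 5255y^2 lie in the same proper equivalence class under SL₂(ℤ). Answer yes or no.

D₁ = -731, D₂ = -731
f: flip: (15,-13,15)→(15,13,15)
f: reduced (well bottom): (15,13,15) with a≤c, −a<b≤a
g: translate: b→103 (≡1993 mod 378), so (189,1993,5255)→(189,103,15)
g: flip: (189,103,15)→(15,-103,189)
g: translate: b→-13 (≡-103 mod 30), so (15,-103,189)→(15,-13,15)
g: flip: (15,-13,15)→(15,13,15)
g: reduced (well bottom): (15,13,15) with a≤c, −a<b≤a
reduced forms (15, 13, 15) vs (15, 13, 15) ⇒ equivalent

yes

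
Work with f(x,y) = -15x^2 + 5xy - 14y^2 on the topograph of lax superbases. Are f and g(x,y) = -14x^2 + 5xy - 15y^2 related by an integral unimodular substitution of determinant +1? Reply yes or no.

D₁ = -815, D₂ = -815
f is negative-definite; reduce −f:
−f: flip: (15,-5,14)→(14,5,15)
−f: reduced (well bottom): (14,5,15) with a≤c, −a<b≤a
flip sign back: reduced form of f is (-14,-5,-15)
g is negative-definite; reduce −g:
−g: reduced (well bottom): (14,-5,15) with a≤c, −a<b≤a
flip sign back: reduced form of g is (-14,5,-15)
reduced forms (-14, -5, -15) vs (-14, 5, -15) ⇒ inequivalent

no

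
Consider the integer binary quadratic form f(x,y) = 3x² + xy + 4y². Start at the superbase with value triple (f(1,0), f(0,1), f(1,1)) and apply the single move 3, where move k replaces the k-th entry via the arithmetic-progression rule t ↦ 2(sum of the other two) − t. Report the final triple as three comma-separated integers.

start (3,4,8) = (f(1,0),f(0,1),f(1,1))
replace slot 3: 2·(3+4) − 8 = 6 → (3,4,6)

3,4,6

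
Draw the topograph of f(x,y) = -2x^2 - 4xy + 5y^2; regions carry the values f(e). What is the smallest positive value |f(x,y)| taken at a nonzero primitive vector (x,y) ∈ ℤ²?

descent: ρ → (5,4,-2)  [lands on river]
river: ρ → (-2,4,5)
river: ρ → (5,6,-1)
river: ρ → (-1,6,5)
closes: descent 1, river 4
min |a| on river = 1

1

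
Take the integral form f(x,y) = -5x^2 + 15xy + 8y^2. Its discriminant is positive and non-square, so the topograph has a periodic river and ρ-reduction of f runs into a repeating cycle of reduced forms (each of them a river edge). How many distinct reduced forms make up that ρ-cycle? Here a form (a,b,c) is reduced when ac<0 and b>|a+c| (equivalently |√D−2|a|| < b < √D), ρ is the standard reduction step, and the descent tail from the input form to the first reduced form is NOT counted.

D = 385, ⌊√D⌋ = 19
river: ρ → (8,17,-3)
river: ρ → (-3,19,2)
river: ρ → (2,17,-12)
river: ρ → (-12,7,7)
river: ρ → (7,7,-12)
river: ρ → (-12,17,2)
river: ρ → (2,19,-3)
river: ρ → (-3,17,8)
river: ρ → (8,15,-5)
river: ρ → (-5,15,8)
ρ-cycle length = 10 (tail of 0 descent steps not counted)

10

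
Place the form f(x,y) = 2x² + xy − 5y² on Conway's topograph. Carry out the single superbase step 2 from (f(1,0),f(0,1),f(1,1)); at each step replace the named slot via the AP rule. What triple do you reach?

start (2,-5,-2) = (f(1,0),f(0,1),f(1,1))
replace slot 2: 2·(2+(-2)) − (-5) = 5 → (2,5,-2)

2,5,-2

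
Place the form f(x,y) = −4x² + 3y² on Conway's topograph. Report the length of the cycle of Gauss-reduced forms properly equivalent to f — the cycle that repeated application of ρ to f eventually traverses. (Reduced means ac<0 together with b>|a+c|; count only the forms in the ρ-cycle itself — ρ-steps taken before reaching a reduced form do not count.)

D = 48, ⌊√D⌋ = 6
descent: ρ → (3,6,-1)  [lands on river]
river: ρ → (-1,6,3)
ρ-cycle length = 2 (tail of 1 descent step not counted)

2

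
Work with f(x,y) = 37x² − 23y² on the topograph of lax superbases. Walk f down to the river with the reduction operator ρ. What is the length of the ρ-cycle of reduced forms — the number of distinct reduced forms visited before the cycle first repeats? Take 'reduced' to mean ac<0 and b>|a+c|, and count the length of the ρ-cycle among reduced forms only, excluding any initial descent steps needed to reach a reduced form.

D = 3404, ⌊√D⌋ = 58
descent: ρ → (-23,46,14)  [lands on river]
river: ρ → (14,38,-35)
river: ρ → (-35,32,17)
river: ρ → (17,36,-31)
river: ρ → (-31,26,22)
river: ρ → (22,18,-35)
river: ρ → (-35,52,5)
river: ρ → (5,58,-2)
river: ρ → (-2,58,5)
river: ρ → (5,52,-35)
river: ρ → (-35,18,22)
river: ρ → (22,26,-31)
river: ρ → (-31,36,17)
river: ρ → (17,32,-35)
river: ρ → (-35,38,14)
river: ρ → (14,46,-23)
ρ-cycle length = 16 (tail of 1 descent step not counted)

16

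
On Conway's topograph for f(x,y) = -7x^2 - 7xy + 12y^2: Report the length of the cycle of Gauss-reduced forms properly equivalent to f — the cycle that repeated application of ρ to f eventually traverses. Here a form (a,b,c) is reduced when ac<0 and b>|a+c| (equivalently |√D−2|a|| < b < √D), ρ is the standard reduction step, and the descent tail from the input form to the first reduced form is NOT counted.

D = 385, ⌊√D⌋ = 19
descent: ρ → (12,7,-7)  [lands on river]
river: ρ → (-7,7,12)
river: ρ → (12,17,-2)
river: ρ → (-2,19,3)
river: ρ → (3,17,-8)
river: ρ → (-8,15,5)
river: ρ → (5,15,-8)
river: ρ → (-8,17,3)
river: ρ → (3,19,-2)
river: ρ → (-2,17,12)
ρ-cycle length = 10 (tail of 1 descent step not counted)

10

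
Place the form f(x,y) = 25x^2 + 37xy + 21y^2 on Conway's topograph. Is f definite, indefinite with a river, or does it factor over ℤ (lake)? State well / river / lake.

D = b²−4ac = 37² − 4·25·21 = -731
D < 0 ⇒ definite ⇒ every region one sign ⇒ single well

well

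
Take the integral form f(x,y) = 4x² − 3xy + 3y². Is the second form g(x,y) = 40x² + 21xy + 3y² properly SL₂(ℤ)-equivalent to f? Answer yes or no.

D₁ = -39, D₂ = -39
f: flip: (4,-3,3)→(3,3,4)
f: reduced (well bottom): (3,3,4) with a≤c, −a<b≤a
g: flip: (40,21,3)→(3,-21,40)
g: translate: b→3 (≡-21 mod 6), so (3,-21,40)→(3,3,4)
g: reduced (well bottom): (3,3,4) with a≤c, −a<b≤a
reduced forms (3, 3, 4) vs (3, 3, 4) ⇒ equivalent

yes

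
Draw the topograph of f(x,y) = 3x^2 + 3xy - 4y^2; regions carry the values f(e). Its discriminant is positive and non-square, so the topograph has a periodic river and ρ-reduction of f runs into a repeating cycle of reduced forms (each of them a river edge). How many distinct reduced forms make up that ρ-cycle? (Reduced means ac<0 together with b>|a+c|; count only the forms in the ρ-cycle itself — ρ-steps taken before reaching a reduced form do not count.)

D = 57, ⌊√D⌋ = 7
river: ρ → (-4,5,2)
river: ρ → (2,7,-1)
river: ρ → (-1,7,2)
river: ρ → (2,5,-4)
river: ρ → (-4,3,3)
river: ρ → (3,3,-4)
ρ-cycle length = 6 (tail of 0 descent steps not counted)

6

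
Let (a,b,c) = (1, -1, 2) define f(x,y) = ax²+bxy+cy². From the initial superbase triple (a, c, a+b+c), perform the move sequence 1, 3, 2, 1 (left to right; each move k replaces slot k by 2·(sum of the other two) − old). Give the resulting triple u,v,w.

start (1,2,2) = (f(1,0),f(0,1),f(1,1))
replace slot 1: 2·(2+2) − 1 = 7 → (7,2,2)
replace slot 3: 2·(7+2) − 2 = 16 → (7,2,16)
replace slot 2: 2·(7+16) − 2 = 44 → (7,44,16)
replace slot 1: 2·(44+16) − 7 = 113 → (113,44,16)

113,44,16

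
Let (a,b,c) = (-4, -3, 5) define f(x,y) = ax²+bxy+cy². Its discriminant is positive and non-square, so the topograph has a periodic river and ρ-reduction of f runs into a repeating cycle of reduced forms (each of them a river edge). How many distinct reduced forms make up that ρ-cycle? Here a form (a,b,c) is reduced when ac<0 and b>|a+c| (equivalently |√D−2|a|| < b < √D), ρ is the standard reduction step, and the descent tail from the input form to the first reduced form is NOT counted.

D = 89, ⌊√D⌋ = 9
descent: ρ → (5,3,-4)  [lands on river]
river: ρ → (-4,5,4)
river: ρ → (4,3,-5)
river: ρ → (-5,7,2)
river: ρ → (2,9,-1)
river: ρ → (-1,9,2)
river: ρ → (2,7,-5)
river: ρ → (-5,3,4)
river: ρ → (4,5,-4)
river: ρ → (-4,3,5)
river: ρ → (5,7,-2)
river: ρ → (-2,9,1)
river: ρ → (1,9,-2)
river: ρ → (-2,7,5)
ρ-cycle length = 14 (tail of 1 descent step not counted)

14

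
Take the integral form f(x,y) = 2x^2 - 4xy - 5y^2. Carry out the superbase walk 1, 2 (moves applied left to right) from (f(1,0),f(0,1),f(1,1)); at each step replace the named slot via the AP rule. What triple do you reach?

start (2,-5,-7) = (f(1,0),f(0,1),f(1,1))
replace slot 1: 2·((-5)+(-7)) − 2 = -26 → (-26,-5,-7)
replace slot 2: 2·((-26)+(-7)) − (-5) = -61 → (-26,-61,-7)

-26,-61,-7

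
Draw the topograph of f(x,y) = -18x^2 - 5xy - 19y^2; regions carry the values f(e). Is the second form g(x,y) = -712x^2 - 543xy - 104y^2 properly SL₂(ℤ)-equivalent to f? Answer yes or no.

D₁ = -1343, D₂ = -1343
f is negative-definite; reduce −f:
−f: reduced (well bottom): (18,5,19) with a≤c, −a<b≤a
flip sign back: reduced form of f is (-18,-5,-19)
g is negative-definite; reduce −g:
−g: flip: (712,543,104)→(104,-543,712)
−g: translate: b→81 (≡-543 mod 208), so (104,-543,712)→(104,81,19)
−g: flip: (104,81,19)→(19,-81,104)
−g: translate: b→-5 (≡-81 mod 38), so (19,-81,104)→(19,-5,18)
−g: flip: (19,-5,18)→(18,5,19)
−g: reduced (well bottom): (18,5,19) with a≤c, −a<b≤a
flip sign back: reduced form of g is (-18,-5,-19)
reduced forms (-18, -5, -19) vs (-18, -5, -19) ⇒ equivalent

yes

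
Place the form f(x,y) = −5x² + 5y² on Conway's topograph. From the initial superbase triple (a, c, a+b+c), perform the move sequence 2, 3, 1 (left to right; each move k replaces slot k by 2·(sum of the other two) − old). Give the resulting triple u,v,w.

start (-5,5,0) = (f(1,0),f(0,1),f(1,1))
replace slot 2: 2·((-5)+0) − 5 = -15 → (-5,-15,0)
replace slot 3: 2·((-5)+(-15)) − 0 = -40 → (-5,-15,-40)
replace slot 1: 2·((-15)+(-40)) − (-5) = -105 → (-105,-15,-40)

-105,-15,-40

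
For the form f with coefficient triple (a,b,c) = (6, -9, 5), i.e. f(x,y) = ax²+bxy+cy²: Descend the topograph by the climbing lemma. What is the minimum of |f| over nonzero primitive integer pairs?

translate: b→3 (≡-9 mod 12), so (6,-9,5)→(6,3,2)
flip: (6,3,2)→(2,-3,6)
translate: b→1 (≡-3 mod 4), so (2,-3,6)→(2,1,5)
reduced (well bottom): (2,1,5) with a≤c, −a<b≤a
well minimum = a = 2

2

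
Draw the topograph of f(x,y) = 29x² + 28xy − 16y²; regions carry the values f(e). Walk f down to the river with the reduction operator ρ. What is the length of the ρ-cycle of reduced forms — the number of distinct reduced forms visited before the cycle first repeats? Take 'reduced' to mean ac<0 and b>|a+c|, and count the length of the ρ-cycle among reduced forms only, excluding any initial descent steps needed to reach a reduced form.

D = 2640, ⌊√D⌋ = 51
river: ρ → (-16,36,21)
river: ρ → (21,48,-4)
river: ρ → (-4,48,21)
river: ρ → (21,36,-16)
river: ρ → (-16,28,29)
river: ρ → (29,30,-15)
river: ρ → (-15,30,29)
river: ρ → (29,28,-16)
ρ-cycle length = 8 (tail of 0 descent steps not counted)

8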